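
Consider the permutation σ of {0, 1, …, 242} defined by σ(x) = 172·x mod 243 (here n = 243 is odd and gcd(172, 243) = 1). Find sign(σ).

+1

Orbit of 118 under x↦172x: [118, 127, 217, 145, 154, 1, 172]… (length divides ord_243(172)).
Cycle type of π: 27×6 + 9×6 + 3×6 + 1×9; total 27 cycles.
n − c = 243 − 27 = 216; sign = (−1)^216 = +1.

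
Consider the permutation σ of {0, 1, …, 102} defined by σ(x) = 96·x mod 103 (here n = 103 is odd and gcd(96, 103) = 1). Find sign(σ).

-1

Trace 20: π^k(20) = [20, 66, 53, 41, 22, 52, 48] for k=0..6.
2 cycles of lengths [102, 1].
sign(π) = (−1)^{n − #cycles} = (−1)^{103−2} = (−1)^101 = -1.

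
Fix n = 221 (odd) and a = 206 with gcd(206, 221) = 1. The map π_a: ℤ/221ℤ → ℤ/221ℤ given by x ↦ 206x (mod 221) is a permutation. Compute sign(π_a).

Orbit of 189 under x↦206x: [189, 38, 93, 152, 151, 166, 162]… (length divides ord_221(206)).
Cycle lengths of π_206 on ℤ/221ℤ: [24, 24, 24, 24, 24, 24, 24, 24, 12, 8, 8, 1]; 12 cycles in total.
With 12 cycles on 221 points, sign = (−1)^{221−12} = -1.
(206|221)_J = -1 (Zolotarev's lemma cross-check).

-1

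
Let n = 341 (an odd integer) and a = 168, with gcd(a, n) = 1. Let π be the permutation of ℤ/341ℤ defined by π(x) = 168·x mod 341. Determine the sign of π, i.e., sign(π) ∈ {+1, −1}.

Start at x=81: 81 → 309 → 80 → 141 → 159 → 114 → 56 → … (one orbit).
π_168 has 14 disjoint cycles with lengths [30, 30, 30, 30, 30, 30, 30, 30, 30, 30, 30, 5, 5, 1] on {0,…,340}.
sign(π) = (−1)^{n − #cycles} = (−1)^{341−14} = (−1)^327 = -1.
Check: (168/341) = -1 by Zolotarev.

-1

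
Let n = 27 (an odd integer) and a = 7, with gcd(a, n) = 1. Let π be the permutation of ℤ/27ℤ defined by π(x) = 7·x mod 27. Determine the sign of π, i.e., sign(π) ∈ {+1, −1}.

+1

Orbit of 7 under x↦7x: [7, 22, 19, 25, 13, 10, 16]… (length divides ord_27(7)).
7 cycles of lengths [9, 9, 3, 3, 1, 1, 1].
sign(π) = (−1)^{n − #cycles} = (−1)^{27−7} = (−1)^20 = +1.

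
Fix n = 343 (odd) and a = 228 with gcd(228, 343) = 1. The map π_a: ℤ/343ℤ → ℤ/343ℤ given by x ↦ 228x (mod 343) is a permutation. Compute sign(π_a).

+1

Orbit of 312 under x↦228x: [312, 135, 253, 60, 303, 141, 249]… (length divides ord_343(228)).
7 cycles of lengths [147, 147, 21, 21, 3, 3, 1].
Σ(ℓ_i−1) = 343−7 = 336; sign = (−1)^336 = +1.
(228|343)_J = +1 (Zolotarev's lemma cross-check).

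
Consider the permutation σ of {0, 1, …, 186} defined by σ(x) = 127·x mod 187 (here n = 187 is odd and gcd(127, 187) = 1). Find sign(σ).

Orbit of 137 under x↦127x: [137, 8, 81, 2, 67, 94, 157]… (length divides ord_187(127)).
8 cycles of lengths [40, 40, 40, 40, 10, 8, 8, 1].
With 8 cycles on 187 points, sign = (−1)^{187−8} = -1.

-1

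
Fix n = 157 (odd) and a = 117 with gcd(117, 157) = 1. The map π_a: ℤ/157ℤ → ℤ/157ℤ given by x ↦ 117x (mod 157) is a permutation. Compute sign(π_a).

+1

Start at x=122: 122 → 144 → 49 → 81 → 57 → 75 → 140 → … (one orbit).
Cycle lengths of π_117 on ℤ/157ℤ: [78, 78, 1]; 3 cycles in total.
n − c = 157 − 3 = 154; sign = (−1)^154 = +1.
Zolotarev: (117|157) = +1, matching the cycle-count sign.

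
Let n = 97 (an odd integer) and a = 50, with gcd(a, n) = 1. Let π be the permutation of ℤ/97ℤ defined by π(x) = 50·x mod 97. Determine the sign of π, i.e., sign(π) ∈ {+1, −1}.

Trace 75: π^k(75) = [75, 64, 96, 47, 22, 33, 1] for k=0..6.
The orbit structure of x ↦ 50x mod 97: 13 orbits of sizes [8, 8, 8, 8, 8, 8, 8, 8, 8, 8, 8, 8, 1].
sign(π) = (−1)^{n − #cycles} = (−1)^{97−13} = (−1)^84 = +1.
Via Zolotarev, sign(π_{50}) = (50|97) = +1.

+1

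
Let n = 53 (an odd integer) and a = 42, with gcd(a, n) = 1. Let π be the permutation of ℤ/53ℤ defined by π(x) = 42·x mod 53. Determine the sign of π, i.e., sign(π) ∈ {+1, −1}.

+1

Start at x=49: 49 → 44 → 46 → 24 → 1 → 42 → 15 → … (one orbit).
5 cycles of lengths [13, 13, 13, 13, 1].
n − c = 53 − 5 = 48; sign = (−1)^48 = +1.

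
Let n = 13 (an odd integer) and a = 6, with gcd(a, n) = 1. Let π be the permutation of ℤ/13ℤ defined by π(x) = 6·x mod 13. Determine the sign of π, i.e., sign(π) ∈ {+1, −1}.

-1

Start at x=2: 2 → 12 → 7 → 3 → 5 → 4 → 11 → … (one orbit).
Cycle type of π: 12 + 1; total 2 cycles.
n − c = 13 − 2 = 11; sign = (−1)^11 = -1.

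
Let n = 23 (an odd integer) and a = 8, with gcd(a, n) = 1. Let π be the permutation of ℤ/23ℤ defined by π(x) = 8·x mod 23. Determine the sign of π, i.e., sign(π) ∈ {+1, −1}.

Orbit of 13 under x↦8x: [13, 12, 4, 9, 3, 1, 8]… (length divides ord_23(8)).
Decompose π into cycles: lengths [11, 11, 1] (3 cycles, including the fixed point 0).
23 − 3 = 20 transpositions; sign(π) = (−1)^20 = +1.
Zolotarev: (8|23) = +1, matching the cycle-count sign.

+1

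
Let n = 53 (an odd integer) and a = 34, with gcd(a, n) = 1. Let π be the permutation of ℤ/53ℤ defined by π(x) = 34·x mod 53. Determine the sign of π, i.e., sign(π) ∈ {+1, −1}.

Orbit of 13 under x↦34x: [13, 18, 29, 32, 28, 51, 38]… (length divides ord_53(34)).
2 cycles of lengths [52, 1].
sign(π) = (−1)^{n − #cycles} = (−1)^{53−2} = (−1)^51 = -1.
Zolotarev: (34|53) = -1, matching the cycle-count sign.

-1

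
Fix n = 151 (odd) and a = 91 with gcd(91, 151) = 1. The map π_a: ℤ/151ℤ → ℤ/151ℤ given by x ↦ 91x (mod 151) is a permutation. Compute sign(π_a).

Start at x=148: 148 → 29 → 72 → 59 → 84 → 94 → 98 → … (one orbit).
Cycle type of π: 25×6 + 1; total 7 cycles.
7 cycles on 151: each ℓ→(−1)^(ℓ−1), product (−1)^144 = +1.
The Jacobi symbol (91|151) = +1 (Zolotarev) agrees.

+1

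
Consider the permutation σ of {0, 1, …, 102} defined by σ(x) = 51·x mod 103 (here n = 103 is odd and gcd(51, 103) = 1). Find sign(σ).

-1

Trace 65: π^k(65) = [65, 19, 42, 82, 62, 72, 67] for k=0..6.
Cycle lengths of π_51 on ℤ/103ℤ: [102, 1]; 2 cycles in total.
With 2 cycles on 103 points, sign = (−1)^{103−2} = -1.
(51|103)_J = -1 (Zolotarev's lemma cross-check).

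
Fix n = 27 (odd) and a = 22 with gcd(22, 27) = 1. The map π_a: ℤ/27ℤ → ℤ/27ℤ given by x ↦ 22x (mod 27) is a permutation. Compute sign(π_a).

Start at x=7: 7 → 19 → 13 → 16 → 1 → 22 → 25 → … (one orbit).
Cycle lengths of π_22 on ℤ/27ℤ: [9, 9, 3, 3, 1, 1, 1]; 7 cycles in total.
27 − 7 = 20 transpositions; sign(π) = (−1)^20 = +1.
Check: (22/27) = +1 by Zolotarev.

+1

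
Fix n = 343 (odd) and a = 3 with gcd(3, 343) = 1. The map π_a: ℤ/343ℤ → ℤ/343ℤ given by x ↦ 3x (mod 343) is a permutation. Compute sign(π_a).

-1

Trace 59: π^k(59) = [59, 177, 188, 221, 320, 274, 136] for k=0..6.
The orbit structure of x ↦ 3x mod 343: 4 orbits of sizes [294, 42, 6, 1].
sign(π) = (−1)^{n − #cycles} = (−1)^{343−4} = (−1)^339 = -1.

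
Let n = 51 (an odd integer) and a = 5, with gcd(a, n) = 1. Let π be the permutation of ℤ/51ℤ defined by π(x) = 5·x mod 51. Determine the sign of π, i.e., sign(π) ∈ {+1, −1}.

Start at x=16: 16 → 29 → 43 → 11 → 4 → 20 → 49 → … (one orbit).
Cycle type of π: 16×3 + 2 + 1; total 5 cycles.
With 5 cycles on 51 points, sign = (−1)^{51−5} = +1.

+1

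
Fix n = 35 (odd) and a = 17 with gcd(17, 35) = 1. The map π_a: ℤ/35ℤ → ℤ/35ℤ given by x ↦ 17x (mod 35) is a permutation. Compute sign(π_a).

+1

Trace 4: π^k(4) = [4, 33, 1, 17, 9, 13, 11] for k=0..6.
Cycle type of π: 12×2 + 6 + 4 + 1; total 5 cycles.
n − c = 35 − 5 = 30; sign = (−1)^30 = +1.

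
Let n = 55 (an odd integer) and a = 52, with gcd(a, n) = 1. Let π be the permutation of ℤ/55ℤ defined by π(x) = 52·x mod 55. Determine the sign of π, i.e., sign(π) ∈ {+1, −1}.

+1

Orbit of 13 under x↦52x: [13, 16, 7, 34, 8, 31, 17]… (length divides ord_55(52)).
π_52 has 5 disjoint cycles with lengths [20, 20, 10, 4, 1] on {0,…,54}.
sign(π) = (−1)^{n − #cycles} = (−1)^{55−5} = (−1)^50 = +1.
Check: (52/55) = +1 by Zolotarev.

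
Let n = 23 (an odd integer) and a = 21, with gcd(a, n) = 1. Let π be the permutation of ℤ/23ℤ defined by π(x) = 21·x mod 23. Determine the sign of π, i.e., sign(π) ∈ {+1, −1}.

-1

Trace 1: π^k(1) = [1, 21, 4, 15, 16, 14, 18] for k=0..6.
π_21 has 2 disjoint cycles with lengths [22, 1] on {0,…,22}.
sign(π) = (−1)^{n − #cycles} = (−1)^{23−2} = (−1)^21 = -1.
(21|23)_J = -1 (Zolotarev's lemma cross-check).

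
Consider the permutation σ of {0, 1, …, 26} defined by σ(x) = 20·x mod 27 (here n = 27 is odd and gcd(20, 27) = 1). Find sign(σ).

-1

Orbit of 26 under x↦20x: [26, 7, 5, 19, 2, 13, 17]… (length divides ord_27(20)).
Cycle type of π: 18 + 6 + 2 + 1; total 4 cycles.
27 − 4 = 23 transpositions; sign(π) = (−1)^23 = -1.
The Jacobi symbol (20|27) = -1 (Zolotarev) agrees.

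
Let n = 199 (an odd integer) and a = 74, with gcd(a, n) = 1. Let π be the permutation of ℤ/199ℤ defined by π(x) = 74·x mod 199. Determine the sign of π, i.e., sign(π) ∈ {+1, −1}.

Orbit of 139 under x↦74x: [139, 137, 188, 181, 61, 136, 114]… (length divides ord_199(74)).
Cycle type of π: 22×9 + 1; total 10 cycles.
With 10 cycles on 199 points, sign = (−1)^{199−10} = -1.
The Jacobi symbol (74|199) = -1 (Zolotarev) agrees.

-1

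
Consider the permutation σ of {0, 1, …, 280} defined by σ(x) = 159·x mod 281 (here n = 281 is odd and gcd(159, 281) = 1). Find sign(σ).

-1

Orbit of 96 under x↦159x: [96, 90, 260, 33, 189, 265, 266]… (length divides ord_281(159)).
Cycle type of π: 280 + 1; total 2 cycles.
With 2 cycles on 281 points, sign = (−1)^{281−2} = -1.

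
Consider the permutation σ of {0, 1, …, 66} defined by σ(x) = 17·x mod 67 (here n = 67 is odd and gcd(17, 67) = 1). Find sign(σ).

+1

Start at x=59: 59 → 65 → 33 → 25 → 23 → 56 → 14 → … (one orbit).
π_17 has 3 disjoint cycles with lengths [33, 33, 1] on {0,…,66}.
With 3 cycles on 67 points, sign = (−1)^{67−3} = +1.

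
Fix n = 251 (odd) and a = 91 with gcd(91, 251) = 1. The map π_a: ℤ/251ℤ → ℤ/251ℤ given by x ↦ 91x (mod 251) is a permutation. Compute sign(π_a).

Orbit of 63 under x↦91x: [63, 211, 125, 80, 1, 91, 249]… (length divides ord_251(91)).
11 cycles of lengths [25, 25, 25, 25, 25, 25, 25, 25, 25, 25, 1].
251 − 11 = 240 transpositions; sign(π) = (−1)^240 = +1.
The Jacobi symbol (91|251) = +1 (Zolotarev) agrees.

+1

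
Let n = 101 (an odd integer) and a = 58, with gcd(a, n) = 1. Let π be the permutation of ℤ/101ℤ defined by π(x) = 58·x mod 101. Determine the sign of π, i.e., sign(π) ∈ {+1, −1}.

Trace 95: π^k(95) = [95, 56, 16, 19, 92, 84, 24] for k=0..6.
The orbit structure of x ↦ 58x mod 101: 5 orbits of sizes [25, 25, 25, 25, 1].
5 cycles on 101: each ℓ→(−1)^(ℓ−1), product (−1)^96 = +1.

+1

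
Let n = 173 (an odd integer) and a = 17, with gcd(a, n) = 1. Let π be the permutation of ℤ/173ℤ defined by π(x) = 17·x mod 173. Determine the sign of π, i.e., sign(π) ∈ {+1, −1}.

Orbit of 40 under x↦17x: [40, 161, 142, 165, 37, 110, 140]… (length divides ord_173(17)).
Cycle lengths of π_17 on ℤ/173ℤ: [172, 1]; 2 cycles in total.
173 − 2 = 171 transpositions; sign(π) = (−1)^171 = -1.
Check: (17/173) = -1 by Zolotarev.

-1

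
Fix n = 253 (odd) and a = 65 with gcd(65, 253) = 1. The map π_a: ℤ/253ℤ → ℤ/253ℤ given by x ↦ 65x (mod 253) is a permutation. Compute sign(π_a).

Start at x=21: 21 → 100 → 175 → 243 → 109 → 1 → 65 → … (one orbit).
Cycle type of π: 22×11 + 2×5 + 1; total 17 cycles.
Σ(ℓ_i−1) = 253−17 = 236; sign = (−1)^236 = +1.

+1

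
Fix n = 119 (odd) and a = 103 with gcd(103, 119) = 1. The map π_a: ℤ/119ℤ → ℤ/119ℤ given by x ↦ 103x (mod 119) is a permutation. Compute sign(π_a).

-1

Trace 69: π^k(69) = [69, 86, 52, 1, 103, 18] for k=0..5.
34 cycles of lengths [6, 6, 6, 6, 6, 6, 6, 6, 6, 6, 6, 6, 6, 6, 6, 6, 6, 1, 1, 1, 1, 1, 1, 1, 1, 1, 1, 1, 1, 1, 1, 1, 1, 1].
With 34 cycles on 119 points, sign = (−1)^{119−34} = -1.
Via Zolotarev, sign(π_{103}) = (103|119) = -1.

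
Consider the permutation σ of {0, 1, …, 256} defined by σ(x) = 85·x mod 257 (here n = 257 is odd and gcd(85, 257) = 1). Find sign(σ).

Start at x=69: 69 → 211 → 202 → 208 → 204 → 121 → 5 → … (one orbit).
Decompose π into cycles: lengths [256, 1] (2 cycles, including the fixed point 0).
n − c = 257 − 2 = 255; sign = (−1)^255 = -1.

-1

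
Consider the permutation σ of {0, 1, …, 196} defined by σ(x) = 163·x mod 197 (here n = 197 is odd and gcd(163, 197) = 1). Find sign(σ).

+1

Orbit of 154 under x↦163x: [154, 83, 133, 9, 88, 160, 76]… (length divides ord_197(163)).
Cycle lengths of π_163 on ℤ/197ℤ: [98, 98, 1]; 3 cycles in total.
197 − 3 = 194 transpositions; sign(π) = (−1)^194 = +1.
Check: (163/197) = +1 by Zolotarev.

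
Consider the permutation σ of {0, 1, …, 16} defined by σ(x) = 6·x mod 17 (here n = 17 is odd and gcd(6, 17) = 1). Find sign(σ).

-1

Orbit of 16 under x↦6x: [16, 11, 15, 5, 13, 10, 9]… (length divides ord_17(6)).
π_6 has 2 disjoint cycles with lengths [16, 1] on {0,…,16}.
2 cycles on 17: each ℓ→(−1)^(ℓ−1), product (−1)^15 = -1.
(6|17)_J = -1 (Zolotarev's lemma cross-check).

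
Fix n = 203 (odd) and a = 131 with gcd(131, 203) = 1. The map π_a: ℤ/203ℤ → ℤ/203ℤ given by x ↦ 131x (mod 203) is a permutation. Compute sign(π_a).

+1

Start at x=153: 153 → 149 → 31 → 1 → 131 → 109 → 69 → … (one orbit).
The orbit structure of x ↦ 131x mod 203: 5 orbits of sizes [84, 84, 28, 6, 1].
n − c = 203 − 5 = 198; sign = (−1)^198 = +1.
The Jacobi symbol (131|203) = +1 (Zolotarev) agrees.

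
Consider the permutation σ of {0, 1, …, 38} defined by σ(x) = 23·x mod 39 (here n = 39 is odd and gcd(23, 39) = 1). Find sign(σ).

-1

Start at x=22: 22 → 38 → 16 → 17 → 1 → 23 → 22 (one orbit).
Cycle lengths of π_23 on ℤ/39ℤ: [6, 6, 6, 6, 6, 6, 2, 1]; 8 cycles in total.
8 cycles on 39: each ℓ→(−1)^(ℓ−1), product (−1)^31 = -1.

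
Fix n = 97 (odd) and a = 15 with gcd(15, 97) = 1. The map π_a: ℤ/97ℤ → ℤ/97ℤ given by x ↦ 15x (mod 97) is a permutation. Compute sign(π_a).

-1

Trace 77: π^k(77) = [77, 88, 59, 12, 83, 81, 51] for k=0..6.
Cycle lengths of π_15 on ℤ/97ℤ: [96, 1]; 2 cycles in total.
With 2 cycles on 97 points, sign = (−1)^{97−2} = -1.
Check: (15/97) = -1 by Zolotarev.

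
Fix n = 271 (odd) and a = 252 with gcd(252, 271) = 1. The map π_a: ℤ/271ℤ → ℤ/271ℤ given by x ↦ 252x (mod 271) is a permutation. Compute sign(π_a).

+1

Trace 100: π^k(100) = [100, 268, 57, 1, 252, 90, 187] for k=0..6.
Cycle type of π: 15×18 + 1; total 19 cycles.
271 − 19 = 252 transpositions; sign(π) = (−1)^252 = +1.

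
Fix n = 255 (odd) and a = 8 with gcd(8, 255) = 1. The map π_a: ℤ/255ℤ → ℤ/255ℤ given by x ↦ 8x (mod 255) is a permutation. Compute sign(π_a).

Start at x=64: 64 → 2 → 16 → 128 → 4 → 32 → 1 → … (one orbit).
Cycle lengths of π_8 on ℤ/255ℤ: [8, 8, 8, 8, 8, 8, 8, 8, 8, 8, 8, 8, 8, 8, 8, 8, 8, 8, 8, 8, 8, 8, 8, 8, 8, 8, 8, 8, 8, 8, 4, 4, 4, 2, 1]; 35 cycles in total.
With 35 cycles on 255 points, sign = (−1)^{255−35} = +1.

+1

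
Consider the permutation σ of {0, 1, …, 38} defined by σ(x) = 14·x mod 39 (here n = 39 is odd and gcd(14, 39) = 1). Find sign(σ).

Start at x=1: 1 → 14 → 1 (one orbit).
The orbit structure of x ↦ 14x mod 39: 26 orbits of sizes [2, 2, 2, 2, 2, 2, 2, 2, 2, 2, 2, 2, 2, 1, 1, 1, 1, 1, 1, 1, 1, 1, 1, 1, 1, 1].
26 cycles on 39: each ℓ→(−1)^(ℓ−1), product (−1)^13 = -1.
Zolotarev: (14|39) = -1, matching the cycle-count sign.

-1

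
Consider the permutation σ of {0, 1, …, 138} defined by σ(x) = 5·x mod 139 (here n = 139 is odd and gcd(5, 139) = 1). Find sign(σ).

+1

Start at x=81: 81 → 127 → 79 → 117 → 29 → 6 → 30 → … (one orbit).
Cycle type of π: 69×2 + 1; total 3 cycles.
With 3 cycles on 139 points, sign = (−1)^{139−3} = +1.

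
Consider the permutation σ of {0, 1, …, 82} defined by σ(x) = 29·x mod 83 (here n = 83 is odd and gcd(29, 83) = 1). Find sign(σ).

+1

Start at x=70: 70 → 38 → 23 → 3 → 4 → 33 → 44 → … (one orbit).
Cycle lengths of π_29 on ℤ/83ℤ: [41, 41, 1]; 3 cycles in total.
sign(π) = (−1)^{n − #cycles} = (−1)^{83−3} = (−1)^80 = +1.
The Jacobi symbol (29|83) = +1 (Zolotarev) agrees.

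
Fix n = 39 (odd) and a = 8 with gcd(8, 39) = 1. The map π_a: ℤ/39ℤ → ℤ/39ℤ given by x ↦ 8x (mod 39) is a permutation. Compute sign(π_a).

+1

Start at x=5: 5 → 1 → 8 → 25 → 5 (one orbit).
π_8 has 11 disjoint cycles with lengths [4, 4, 4, 4, 4, 4, 4, 4, 4, 2, 1] on {0,…,38}.
11 cycles on 39: each ℓ→(−1)^(ℓ−1), product (−1)^28 = +1.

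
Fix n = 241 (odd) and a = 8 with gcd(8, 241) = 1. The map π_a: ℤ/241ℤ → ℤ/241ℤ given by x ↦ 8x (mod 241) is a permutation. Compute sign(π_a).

Orbit of 211 under x↦8x: [211, 1, 8, 64, 30, 240, 233]… (length divides ord_241(8)).
Cycle type of π: 8×30 + 1; total 31 cycles.
31 cycles on 241: each ℓ→(−1)^(ℓ−1), product (−1)^210 = +1.

+1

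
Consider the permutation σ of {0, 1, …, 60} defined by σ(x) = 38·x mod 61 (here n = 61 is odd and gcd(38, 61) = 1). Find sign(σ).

-1

Orbit of 41 under x↦38x: [41, 33, 34, 11, 52, 24, 58]… (length divides ord_61(38)).
Cycle type of π: 20×3 + 1; total 4 cycles.
Σ(ℓ_i−1) = 61−4 = 57; sign = (−1)^57 = -1.
(38|61)_J = -1 (Zolotarev's lemma cross-check).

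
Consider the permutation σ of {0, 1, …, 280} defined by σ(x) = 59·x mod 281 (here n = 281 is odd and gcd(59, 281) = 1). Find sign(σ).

Start at x=1: 1 → 59 → 109 → 249 → 79 → 165 → 181 → 1 (one orbit).
41 cycles of lengths [7, 7, 7, 7, 7, 7, 7, 7, 7, 7, 7, 7, 7, 7, 7, 7, 7, 7, 7, 7, 7, 7, 7, 7, 7, 7, 7, 7, 7, 7, 7, 7, 7, 7, 7, 7, 7, 7, 7, 7, 1].
281 − 41 = 240 transpositions; sign(π) = (−1)^240 = +1.
Via Zolotarev, sign(π_{59}) = (59|281) = +1.

+1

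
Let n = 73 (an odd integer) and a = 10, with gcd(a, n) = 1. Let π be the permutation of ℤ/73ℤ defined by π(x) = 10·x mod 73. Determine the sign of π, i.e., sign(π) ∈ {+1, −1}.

-1

Trace 27: π^k(27) = [27, 51, 72, 63, 46, 22, 1] for k=0..6.
Cycle lengths of π_10 on ℤ/73ℤ: [8, 8, 8, 8, 8, 8, 8, 8, 8, 1]; 10 cycles in total.
With 10 cycles on 73 points, sign = (−1)^{73−10} = -1.
The Jacobi symbol (10|73) = -1 (Zolotarev) agrees.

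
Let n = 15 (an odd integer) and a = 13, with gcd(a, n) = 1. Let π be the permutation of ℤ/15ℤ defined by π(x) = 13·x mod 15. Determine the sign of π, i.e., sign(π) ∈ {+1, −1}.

Start at x=7: 7 → 1 → 13 → 4 → 7 (one orbit).
π_13 has 6 disjoint cycles with lengths [4, 4, 4, 1, 1, 1] on {0,…,14}.
n − c = 15 − 6 = 9; sign = (−1)^9 = -1.

-1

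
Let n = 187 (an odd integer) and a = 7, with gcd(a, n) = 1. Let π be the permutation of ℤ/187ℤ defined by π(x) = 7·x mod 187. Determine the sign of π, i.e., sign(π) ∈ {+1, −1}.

Start at x=156: 156 → 157 → 164 → 26 → 182 → 152 → 129 → … (one orbit).
Cycle type of π: 80×2 + 16 + 10 + 1; total 5 cycles.
n − c = 187 − 5 = 182; sign = (−1)^182 = +1.
The Jacobi symbol (7|187) = +1 (Zolotarev) agrees.

+1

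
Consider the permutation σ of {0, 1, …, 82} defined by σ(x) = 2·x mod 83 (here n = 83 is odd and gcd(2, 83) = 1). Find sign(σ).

Orbit of 36 under x↦2x: [36, 72, 61, 39, 78, 73, 63]… (length divides ord_83(2)).
2 cycles of lengths [82, 1].
2 cycles on 83: each ℓ→(−1)^(ℓ−1), product (−1)^81 = -1.

-1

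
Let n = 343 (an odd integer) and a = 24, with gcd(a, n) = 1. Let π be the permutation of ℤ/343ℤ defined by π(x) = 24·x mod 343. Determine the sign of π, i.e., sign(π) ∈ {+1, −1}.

-1

Start at x=25: 25 → 257 → 337 → 199 → 317 → 62 → 116 → … (one orbit).
Cycle lengths of π_24 on ℤ/343ℤ: [294, 42, 6, 1]; 4 cycles in total.
sign(π) = (−1)^{n − #cycles} = (−1)^{343−4} = (−1)^339 = -1.
Via Zolotarev, sign(π_{24}) = (24|343) = -1.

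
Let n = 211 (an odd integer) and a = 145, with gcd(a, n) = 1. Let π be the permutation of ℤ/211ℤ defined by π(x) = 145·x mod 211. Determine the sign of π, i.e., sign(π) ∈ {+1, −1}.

Trace 19: π^k(19) = [19, 12, 52, 155, 109, 191, 54] for k=0..6.
Decompose π into cycles: lengths [210, 1] (2 cycles, including the fixed point 0).
n − c = 211 − 2 = 209; sign = (−1)^209 = -1.

-1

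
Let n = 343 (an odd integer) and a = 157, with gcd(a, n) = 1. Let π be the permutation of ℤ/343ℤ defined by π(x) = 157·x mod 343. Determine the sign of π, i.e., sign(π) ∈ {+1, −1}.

Trace 177: π^k(177) = [177, 6, 256, 61, 316, 220, 240] for k=0..6.
π_157 has 4 disjoint cycles with lengths [294, 42, 6, 1] on {0,…,342}.
343 − 4 = 339 transpositions; sign(π) = (−1)^339 = -1.
The Jacobi symbol (157|343) = -1 (Zolotarev) agrees.

-1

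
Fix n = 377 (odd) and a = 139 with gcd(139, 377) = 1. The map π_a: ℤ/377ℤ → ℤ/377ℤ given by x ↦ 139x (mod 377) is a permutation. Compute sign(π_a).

+1

Start at x=339: 339 → 373 → 198 → 1 → 139 → 94 → 248 → … (one orbit).
25 cycles of lengths [21, 21, 21, 21, 21, 21, 21, 21, 21, 21, 21, 21, 21, 21, 21, 21, 7, 7, 7, 7, 3, 3, 3, 3, 1].
377 − 25 = 352 transpositions; sign(π) = (−1)^352 = +1.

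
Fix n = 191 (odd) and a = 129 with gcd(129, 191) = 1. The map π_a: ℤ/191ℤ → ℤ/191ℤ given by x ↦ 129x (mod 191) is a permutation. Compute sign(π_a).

+1

Orbit of 75 under x↦129x: [75, 125, 81, 135, 34, 184, 52]… (length divides ord_191(129)).
π_129 has 3 disjoint cycles with lengths [95, 95, 1] on {0,…,190}.
n − c = 191 − 3 = 188; sign = (−1)^188 = +1.
Zolotarev: (129|191) = +1, matching the cycle-count sign.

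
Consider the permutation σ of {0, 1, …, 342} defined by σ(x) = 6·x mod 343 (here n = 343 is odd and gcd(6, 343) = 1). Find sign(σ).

Trace 302: π^k(302) = [302, 97, 239, 62, 29, 174, 15] for k=0..6.
10 cycles of lengths [98, 98, 98, 14, 14, 14, 2, 2, 2, 1].
n − c = 343 − 10 = 333; sign = (−1)^333 = -1.
Zolotarev: (6|343) = -1, matching the cycle-count sign.

-1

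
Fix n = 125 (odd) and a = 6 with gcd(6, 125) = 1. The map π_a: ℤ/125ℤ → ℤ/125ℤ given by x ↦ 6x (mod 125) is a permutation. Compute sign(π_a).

+1

Start at x=71: 71 → 51 → 56 → 86 → 16 → 96 → 76 → … (one orbit).
Cycle type of π: 25×4 + 5×4 + 1×5; total 13 cycles.
Σ(ℓ_i−1) = 125−13 = 112; sign = (−1)^112 = +1.
Zolotarev: (6|125) = +1, matching the cycle-count sign.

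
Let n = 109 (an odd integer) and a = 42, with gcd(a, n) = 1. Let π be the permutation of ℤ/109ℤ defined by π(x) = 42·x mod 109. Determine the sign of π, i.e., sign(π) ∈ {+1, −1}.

-1

Start at x=91: 91 → 7 → 76 → 31 → 103 → 75 → 98 → … (one orbit).
2 cycles of lengths [108, 1].
Σ(ℓ_i−1) = 109−2 = 107; sign = (−1)^107 = -1.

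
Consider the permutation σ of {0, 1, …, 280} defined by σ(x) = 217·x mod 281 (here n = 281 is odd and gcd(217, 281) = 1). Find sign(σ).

Start at x=155: 155 → 196 → 101 → 280 → 64 → 119 → 252 → … (one orbit).
Cycle lengths of π_217 on ℤ/281ℤ: [70, 70, 70, 70, 1]; 5 cycles in total.
With 5 cycles on 281 points, sign = (−1)^{281−5} = +1.

+1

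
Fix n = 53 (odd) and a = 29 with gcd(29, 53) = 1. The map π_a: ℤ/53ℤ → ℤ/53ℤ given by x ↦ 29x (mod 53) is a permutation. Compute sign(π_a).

+1

Trace 36: π^k(36) = [36, 37, 13, 6, 15, 11, 1] for k=0..6.
Decompose π into cycles: lengths [26, 26, 1] (3 cycles, including the fixed point 0).
Σ(ℓ_i−1) = 53−3 = 50; sign = (−1)^50 = +1.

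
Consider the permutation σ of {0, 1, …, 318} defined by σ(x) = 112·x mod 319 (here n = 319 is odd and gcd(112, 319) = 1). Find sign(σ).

-1

Start at x=53: 53 → 194 → 36 → 204 → 199 → 277 → 81 → … (one orbit).
Decompose π into cycles: lengths [70, 70, 70, 70, 10, 7, 7, 7, 7, 1] (10 cycles, including the fixed point 0).
sign(π) = (−1)^{n − #cycles} = (−1)^{319−10} = (−1)^309 = -1.
Zolotarev: (112|319) = -1, matching the cycle-count sign.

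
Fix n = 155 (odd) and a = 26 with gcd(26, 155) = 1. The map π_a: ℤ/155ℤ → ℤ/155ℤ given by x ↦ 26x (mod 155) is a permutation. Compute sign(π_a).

Orbit of 61 under x↦26x: [61, 36, 6, 1, 26, 56]… (length divides ord_155(26)).
The orbit structure of x ↦ 26x mod 155: 30 orbits of sizes [6, 6, 6, 6, 6, 6, 6, 6, 6, 6, 6, 6, 6, 6, 6, 6, 6, 6, 6, 6, 6, 6, 6, 6, 6, 1, 1, 1, 1, 1].
30 cycles on 155: each ℓ→(−1)^(ℓ−1), product (−1)^125 = -1.
Check: (26/155) = -1 by Zolotarev.

-1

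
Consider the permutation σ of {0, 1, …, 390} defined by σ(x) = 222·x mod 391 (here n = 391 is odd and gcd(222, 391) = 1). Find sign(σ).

-1

Trace 154: π^k(154) = [154, 171, 35, 341, 239, 273, 1] for k=0..6.
Decompose π into cycles: lengths [22, 22, 22, 22, 22, 22, 22, 22, 22, 22, 22, 22, 22, 22, 22, 22, 22, 1, 1, 1, 1, 1, 1, 1, 1, 1, 1, 1, 1, 1, 1, 1, 1, 1] (34 cycles, including the fixed point 0).
With 34 cycles on 391 points, sign = (−1)^{391−34} = -1.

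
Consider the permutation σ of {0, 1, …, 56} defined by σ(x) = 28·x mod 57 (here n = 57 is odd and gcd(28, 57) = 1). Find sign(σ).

+1

Start at x=1: 1 → 28 → 43 → 7 → 25 → 16 → 49 → … (one orbit).
Cycle type of π: 9×6 + 1×3; total 9 cycles.
9 cycles on 57: each ℓ→(−1)^(ℓ−1), product (−1)^48 = +1.
Check: (28/57) = +1 by Zolotarev.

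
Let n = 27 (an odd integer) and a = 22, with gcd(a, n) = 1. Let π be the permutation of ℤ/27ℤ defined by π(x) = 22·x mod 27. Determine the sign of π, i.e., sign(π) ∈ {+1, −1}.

+1

Orbit of 19 under x↦22x: [19, 13, 16, 1, 22, 25, 10]… (length divides ord_27(22)).
7 cycles of lengths [9, 9, 3, 3, 1, 1, 1].
7 cycles on 27: each ℓ→(−1)^(ℓ−1), product (−1)^20 = +1.
Via Zolotarev, sign(π_{22}) = (22|27) = +1.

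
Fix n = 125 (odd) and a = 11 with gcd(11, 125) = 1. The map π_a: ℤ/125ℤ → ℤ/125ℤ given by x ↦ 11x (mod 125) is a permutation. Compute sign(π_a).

+1

Trace 31: π^k(31) = [31, 91, 1, 11, 121, 81, 16] for k=0..6.
Cycle lengths of π_11 on ℤ/125ℤ: [25, 25, 25, 25, 5, 5, 5, 5, 1, 1, 1, 1, 1]; 13 cycles in total.
13 cycles on 125: each ℓ→(−1)^(ℓ−1), product (−1)^112 = +1.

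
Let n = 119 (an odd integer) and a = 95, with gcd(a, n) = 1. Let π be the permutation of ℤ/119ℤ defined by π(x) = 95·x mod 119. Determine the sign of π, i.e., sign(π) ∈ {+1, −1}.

Start at x=92: 92 → 53 → 37 → 64 → 11 → 93 → 29 → … (one orbit).
Decompose π into cycles: lengths [48, 48, 16, 3, 3, 1] (6 cycles, including the fixed point 0).
119 − 6 = 113 transpositions; sign(π) = (−1)^113 = -1.

-1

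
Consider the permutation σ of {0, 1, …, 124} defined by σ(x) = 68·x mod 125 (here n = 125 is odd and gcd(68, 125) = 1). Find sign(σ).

Trace 57: π^k(57) = [57, 1, 68, 124] for k=0..3.
π_68 has 32 disjoint cycles with lengths [4, 4, 4, 4, 4, 4, 4, 4, 4, 4, 4, 4, 4, 4, 4, 4, 4, 4, 4, 4, 4, 4, 4, 4, 4, 4, 4, 4, 4, 4, 4, 1] on {0,…,124}.
n − c = 125 − 32 = 93; sign = (−1)^93 = -1.
The Jacobi symbol (68|125) = -1 (Zolotarev) agrees.

-1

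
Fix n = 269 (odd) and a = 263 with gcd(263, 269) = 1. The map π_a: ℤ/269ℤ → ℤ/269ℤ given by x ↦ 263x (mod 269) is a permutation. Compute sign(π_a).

Orbit of 93 under x↦263x: [93, 249, 120, 87, 16, 173, 38]… (length divides ord_269(263)).
5 cycles of lengths [67, 67, 67, 67, 1].
With 5 cycles on 269 points, sign = (−1)^{269−5} = +1.
Via Zolotarev, sign(π_{263}) = (263|269) = +1.

+1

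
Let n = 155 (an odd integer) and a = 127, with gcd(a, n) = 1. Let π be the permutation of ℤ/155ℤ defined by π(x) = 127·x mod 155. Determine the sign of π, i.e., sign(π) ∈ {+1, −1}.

Orbit of 17 under x↦127x: [17, 144, 153, 56, 137, 39, 148]… (length divides ord_155(127)).
Cycle lengths of π_127 on ℤ/155ℤ: [60, 60, 30, 4, 1]; 5 cycles in total.
sign(π) = (−1)^{n − #cycles} = (−1)^{155−5} = (−1)^150 = +1.
Via Zolotarev, sign(π_{127}) = (127|155) = +1.

+1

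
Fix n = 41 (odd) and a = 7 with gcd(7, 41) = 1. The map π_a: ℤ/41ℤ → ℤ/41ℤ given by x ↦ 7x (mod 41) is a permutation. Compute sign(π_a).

Orbit of 24 under x↦7x: [24, 4, 28, 32, 19, 10, 29]… (length divides ord_41(7)).
2 cycles of lengths [40, 1].
Σ(ℓ_i−1) = 41−2 = 39; sign = (−1)^39 = -1.

-1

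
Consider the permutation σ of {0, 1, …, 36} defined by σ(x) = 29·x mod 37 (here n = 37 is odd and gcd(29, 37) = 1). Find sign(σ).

Trace 10: π^k(10) = [10, 31, 11, 23, 1, 29, 27] for k=0..6.
The orbit structure of x ↦ 29x mod 37: 4 orbits of sizes [12, 12, 12, 1].
37 − 4 = 33 transpositions; sign(π) = (−1)^33 = -1.
Zolotarev: (29|37) = -1, matching the cycle-count sign.

-1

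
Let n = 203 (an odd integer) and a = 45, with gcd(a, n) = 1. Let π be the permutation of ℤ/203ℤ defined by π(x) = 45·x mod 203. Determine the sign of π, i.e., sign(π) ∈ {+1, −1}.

-1

Start at x=30: 30 → 132 → 53 → 152 → 141 → 52 → 107 → … (one orbit).
Cycle type of π: 42×4 + 7×4 + 6 + 1; total 10 cycles.
203 − 10 = 193 transpositions; sign(π) = (−1)^193 = -1.
(45|203)_J = -1 (Zolotarev's lemma cross-check).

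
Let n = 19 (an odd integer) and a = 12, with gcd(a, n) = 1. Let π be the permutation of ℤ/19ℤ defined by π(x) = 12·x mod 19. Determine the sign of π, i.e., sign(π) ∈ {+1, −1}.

-1

Start at x=12: 12 → 11 → 18 → 7 → 8 → 1 → 12 (one orbit).
π_12 has 4 disjoint cycles with lengths [6, 6, 6, 1] on {0,…,18}.
Σ(ℓ_i−1) = 19−4 = 15; sign = (−1)^15 = -1.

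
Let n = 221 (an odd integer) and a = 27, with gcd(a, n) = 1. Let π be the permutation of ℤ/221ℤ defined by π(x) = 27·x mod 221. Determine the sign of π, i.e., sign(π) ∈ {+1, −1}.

-1

Start at x=53: 53 → 105 → 183 → 79 → 144 → 131 → 1 → … (one orbit).
Cycle lengths of π_27 on ℤ/221ℤ: [16, 16, 16, 16, 16, 16, 16, 16, 16, 16, 16, 16, 16, 1, 1, 1, 1, 1, 1, 1, 1, 1, 1, 1, 1, 1]; 26 cycles in total.
221 − 26 = 195 transpositions; sign(π) = (−1)^195 = -1.
Check: (27/221) = -1 by Zolotarev.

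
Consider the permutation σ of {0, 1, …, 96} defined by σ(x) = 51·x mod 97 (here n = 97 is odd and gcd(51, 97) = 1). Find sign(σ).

-1

Orbit of 77 under x↦51x: [77, 47, 69, 27, 19, 96, 46]… (length divides ord_97(51)).
Cycle lengths of π_51 on ℤ/97ℤ: [32, 32, 32, 1]; 4 cycles in total.
sign(π) = (−1)^{n − #cycles} = (−1)^{97−4} = (−1)^93 = -1.
The Jacobi symbol (51|97) = -1 (Zolotarev) agrees.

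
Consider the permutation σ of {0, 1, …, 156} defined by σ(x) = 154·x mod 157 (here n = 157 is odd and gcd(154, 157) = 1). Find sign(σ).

Start at x=154: 154 → 9 → 130 → 81 → 71 → 101 → 11 → … (one orbit).
Decompose π into cycles: lengths [39, 39, 39, 39, 1] (5 cycles, including the fixed point 0).
5 cycles on 157: each ℓ→(−1)^(ℓ−1), product (−1)^152 = +1.

+1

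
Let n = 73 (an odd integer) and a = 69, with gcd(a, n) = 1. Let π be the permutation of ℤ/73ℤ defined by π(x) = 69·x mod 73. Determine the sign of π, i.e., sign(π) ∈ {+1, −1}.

Orbit of 1 under x↦69x: [1, 69, 16, 9, 37, 71, 8]… (length divides ord_73(69)).
The orbit structure of x ↦ 69x mod 73: 5 orbits of sizes [18, 18, 18, 18, 1].
sign(π) = (−1)^{n − #cycles} = (−1)^{73−5} = (−1)^68 = +1.

+1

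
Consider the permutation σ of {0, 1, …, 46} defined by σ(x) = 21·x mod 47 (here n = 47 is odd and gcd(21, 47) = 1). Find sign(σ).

Trace 7: π^k(7) = [7, 6, 32, 14, 12, 17, 28] for k=0..6.
π_21 has 3 disjoint cycles with lengths [23, 23, 1] on {0,…,46}.
47 − 3 = 44 transpositions; sign(π) = (−1)^44 = +1.
The Jacobi symbol (21|47) = +1 (Zolotarev) agrees.

+1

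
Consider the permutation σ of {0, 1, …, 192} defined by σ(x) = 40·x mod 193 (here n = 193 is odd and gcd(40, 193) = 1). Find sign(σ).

Start at x=11: 11 → 54 → 37 → 129 → 142 → 83 → 39 → … (one orbit).
Cycle type of π: 192 + 1; total 2 cycles.
n − c = 193 − 2 = 191; sign = (−1)^191 = -1.

-1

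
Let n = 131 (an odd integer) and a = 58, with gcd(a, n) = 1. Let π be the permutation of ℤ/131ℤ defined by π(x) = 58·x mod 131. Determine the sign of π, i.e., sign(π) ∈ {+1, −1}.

Trace 89: π^k(89) = [89, 53, 61, 1, 58] for k=0..4.
π_58 has 27 disjoint cycles with lengths [5, 5, 5, 5, 5, 5, 5, 5, 5, 5, 5, 5, 5, 5, 5, 5, 5, 5, 5, 5, 5, 5, 5, 5, 5, 5, 1] on {0,…,130}.
27 cycles on 131: each ℓ→(−1)^(ℓ−1), product (−1)^104 = +1.

+1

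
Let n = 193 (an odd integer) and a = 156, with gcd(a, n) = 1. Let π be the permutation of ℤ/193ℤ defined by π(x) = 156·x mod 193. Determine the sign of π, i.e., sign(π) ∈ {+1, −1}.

Start at x=53: 53 → 162 → 182 → 21 → 188 → 185 → 103 → … (one orbit).
Decompose π into cycles: lengths [192, 1] (2 cycles, including the fixed point 0).
With 2 cycles on 193 points, sign = (−1)^{193−2} = -1.
Zolotarev: (156|193) = -1, matching the cycle-count sign.

-1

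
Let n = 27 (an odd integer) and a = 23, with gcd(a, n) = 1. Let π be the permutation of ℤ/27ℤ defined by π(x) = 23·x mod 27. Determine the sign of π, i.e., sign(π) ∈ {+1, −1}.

-1

Trace 17: π^k(17) = [17, 13, 2, 19, 5, 7, 26] for k=0..6.
Decompose π into cycles: lengths [18, 6, 2, 1] (4 cycles, including the fixed point 0).
Σ(ℓ_i−1) = 27−4 = 23; sign = (−1)^23 = -1.
Via Zolotarev, sign(π_{23}) = (23|27) = -1.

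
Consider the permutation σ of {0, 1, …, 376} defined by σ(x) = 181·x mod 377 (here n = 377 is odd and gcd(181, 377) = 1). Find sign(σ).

Start at x=25: 25 → 1 → 181 → 339 → 285 → 313 → 103 → … (one orbit).
The orbit structure of x ↦ 181x mod 377: 35 orbits of sizes [14, 14, 14, 14, 14, 14, 14, 14, 14, 14, 14, 14, 14, 14, 14, 14, 14, 14, 14, 14, 14, 14, 14, 14, 7, 7, 7, 7, 2, 2, 2, 2, 2, 2, 1].
n − c = 377 − 35 = 342; sign = (−1)^342 = +1.

+1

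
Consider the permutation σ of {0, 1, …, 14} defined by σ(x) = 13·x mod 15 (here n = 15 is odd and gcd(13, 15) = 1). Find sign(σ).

Trace 4: π^k(4) = [4, 7, 1, 13] for k=0..3.
The orbit structure of x ↦ 13x mod 15: 6 orbits of sizes [4, 4, 4, 1, 1, 1].
Σ(ℓ_i−1) = 15−6 = 9; sign = (−1)^9 = -1.
Check: (13/15) = -1 by Zolotarev.

-1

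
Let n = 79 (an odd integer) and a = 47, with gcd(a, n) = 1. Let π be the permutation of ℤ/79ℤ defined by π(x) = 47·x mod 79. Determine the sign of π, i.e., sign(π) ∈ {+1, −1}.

-1

Orbit of 51 under x↦47x: [51, 27, 5, 77, 64, 6, 45]… (length divides ord_79(47)).
Decompose π into cycles: lengths [78, 1] (2 cycles, including the fixed point 0).
With 2 cycles on 79 points, sign = (−1)^{79−2} = -1.
Check: (47/79) = -1 by Zolotarev.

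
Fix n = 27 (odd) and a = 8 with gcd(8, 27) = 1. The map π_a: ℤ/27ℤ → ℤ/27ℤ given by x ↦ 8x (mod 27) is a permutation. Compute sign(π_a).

-1

Start at x=26: 26 → 19 → 17 → 1 → 8 → 10 → 26 (one orbit).
Decompose π into cycles: lengths [6, 6, 6, 2, 2, 2, 2, 1] (8 cycles, including the fixed point 0).
8 cycles on 27: each ℓ→(−1)^(ℓ−1), product (−1)^19 = -1.
Check: (8/27) = -1 by Zolotarev.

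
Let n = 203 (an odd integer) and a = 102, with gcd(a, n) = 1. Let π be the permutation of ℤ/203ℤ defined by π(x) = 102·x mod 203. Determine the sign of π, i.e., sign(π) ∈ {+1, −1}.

Trace 191: π^k(191) = [191, 197, 200, 100, 50, 25, 114] for k=0..6.
Cycle type of π: 84×2 + 28 + 3×2 + 1; total 6 cycles.
With 6 cycles on 203 points, sign = (−1)^{203−6} = -1.
The Jacobi symbol (102|203) = -1 (Zolotarev) agrees.

-1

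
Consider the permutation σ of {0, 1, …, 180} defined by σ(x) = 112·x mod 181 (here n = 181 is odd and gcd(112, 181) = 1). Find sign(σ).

-1

Orbit of 19 under x↦112x: [19, 137, 140, 114, 98, 116, 141]… (length divides ord_181(112)).
Cycle lengths of π_112 on ℤ/181ℤ: [180, 1]; 2 cycles in total.
2 cycles on 181: each ℓ→(−1)^(ℓ−1), product (−1)^179 = -1.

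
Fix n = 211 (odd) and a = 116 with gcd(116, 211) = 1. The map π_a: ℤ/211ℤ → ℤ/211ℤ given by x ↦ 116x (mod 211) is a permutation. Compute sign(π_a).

-1

Orbit of 94 under x↦116x: [94, 143, 130, 99, 90, 101, 111]… (length divides ord_211(116)).
Cycle type of π: 210 + 1; total 2 cycles.
Σ(ℓ_i−1) = 211−2 = 209; sign = (−1)^209 = -1.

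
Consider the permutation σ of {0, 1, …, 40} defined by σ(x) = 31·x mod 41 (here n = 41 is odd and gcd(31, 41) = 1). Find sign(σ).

+1

Start at x=23: 23 → 16 → 4 → 1 → 31 → 18 → 25 → … (one orbit).
Decompose π into cycles: lengths [10, 10, 10, 10, 1] (5 cycles, including the fixed point 0).
5 cycles on 41: each ℓ→(−1)^(ℓ−1), product (−1)^36 = +1.
(31|41)_J = +1 (Zolotarev's lemma cross-check).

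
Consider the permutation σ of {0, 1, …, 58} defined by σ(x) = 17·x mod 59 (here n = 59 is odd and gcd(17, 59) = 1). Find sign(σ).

Trace 41: π^k(41) = [41, 48, 49, 7, 1, 17, 53] for k=0..6.
Cycle type of π: 29×2 + 1; total 3 cycles.
n − c = 59 − 3 = 56; sign = (−1)^56 = +1.
Zolotarev: (17|59) = +1, matching the cycle-count sign.

+1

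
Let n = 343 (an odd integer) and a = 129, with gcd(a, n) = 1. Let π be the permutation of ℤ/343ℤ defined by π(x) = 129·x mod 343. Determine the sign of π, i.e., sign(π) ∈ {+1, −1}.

-1

Start at x=50: 50 → 276 → 275 → 146 → 312 → 117 → 1 → … (one orbit).
Cycle type of π: 42×7 + 6×8 + 1; total 16 cycles.
Σ(ℓ_i−1) = 343−16 = 327; sign = (−1)^327 = -1.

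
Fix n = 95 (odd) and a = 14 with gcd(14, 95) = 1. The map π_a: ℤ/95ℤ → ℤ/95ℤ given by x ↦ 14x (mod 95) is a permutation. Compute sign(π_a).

Start at x=69: 69 → 16 → 34 → 1 → 14 → 6 → 84 → … (one orbit).
Cycle type of π: 18×5 + 2×2 + 1; total 8 cycles.
sign(π) = (−1)^{n − #cycles} = (−1)^{95−8} = (−1)^87 = -1.
Zolotarev: (14|95) = -1, matching the cycle-count sign.

-1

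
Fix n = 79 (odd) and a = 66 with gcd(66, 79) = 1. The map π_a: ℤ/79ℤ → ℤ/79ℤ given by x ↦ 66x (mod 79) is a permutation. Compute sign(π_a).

-1

Orbit of 54 under x↦66x: [54, 9, 41, 20, 56, 62, 63]… (length divides ord_79(66)).
Decompose π into cycles: lengths [78, 1] (2 cycles, including the fixed point 0).
2 cycles on 79: each ℓ→(−1)^(ℓ−1), product (−1)^77 = -1.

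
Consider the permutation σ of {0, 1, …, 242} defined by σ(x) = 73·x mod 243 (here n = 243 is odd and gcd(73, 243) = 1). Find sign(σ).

Orbit of 235 under x↦73x: [235, 145, 136, 208, 118, 109, 181]… (length divides ord_243(73)).
Cycle type of π: 27×6 + 9×6 + 3×6 + 1×9; total 27 cycles.
sign(π) = (−1)^{n − #cycles} = (−1)^{243−27} = (−1)^216 = +1.
Via Zolotarev, sign(π_{73}) = (73|243) = +1.

+1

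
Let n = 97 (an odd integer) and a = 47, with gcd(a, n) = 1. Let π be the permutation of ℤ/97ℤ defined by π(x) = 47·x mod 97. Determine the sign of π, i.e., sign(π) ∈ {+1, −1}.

+1

Start at x=22: 22 → 64 → 1 → 47 → 75 → 33 → 96 → … (one orbit).
π_47 has 13 disjoint cycles with lengths [8, 8, 8, 8, 8, 8, 8, 8, 8, 8, 8, 8, 1] on {0,…,96}.
With 13 cycles on 97 points, sign = (−1)^{97−13} = +1.
Zolotarev: (47|97) = +1, matching the cycle-count sign.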